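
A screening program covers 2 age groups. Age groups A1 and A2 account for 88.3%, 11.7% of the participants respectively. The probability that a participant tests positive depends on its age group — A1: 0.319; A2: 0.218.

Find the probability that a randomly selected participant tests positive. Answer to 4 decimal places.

P(T) ≈ 0.3072

Summing over the partition,
P(T) = P(T|A1)·P(A1) + P(T|A2)·P(A2)
      = 0.319·0.883 + 0.218·0.117
      = 0.281677 + 0.025506 = 0.307183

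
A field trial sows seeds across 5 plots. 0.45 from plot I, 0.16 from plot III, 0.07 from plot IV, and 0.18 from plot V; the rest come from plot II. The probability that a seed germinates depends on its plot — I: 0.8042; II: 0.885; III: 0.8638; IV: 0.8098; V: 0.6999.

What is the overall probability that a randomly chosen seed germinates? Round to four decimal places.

P(II) = 1 − (0.45 + 0.16 + 0.07 + 0.18) = 0.14.
P(G) = P(G|I)·P(I) + P(G|II)·P(II) + P(G|III)·P(III) + P(G|IV)·P(IV) + P(G|V)·P(V)
      = 0.8042·0.45 + 0.885·0.14 + 0.8638·0.16 + 0.8098·0.07 + 0.6999·0.18
      = 0.36189 + 0.1239 + 0.138208 + 0.056686 + 0.125982 = 0.806666

0.8067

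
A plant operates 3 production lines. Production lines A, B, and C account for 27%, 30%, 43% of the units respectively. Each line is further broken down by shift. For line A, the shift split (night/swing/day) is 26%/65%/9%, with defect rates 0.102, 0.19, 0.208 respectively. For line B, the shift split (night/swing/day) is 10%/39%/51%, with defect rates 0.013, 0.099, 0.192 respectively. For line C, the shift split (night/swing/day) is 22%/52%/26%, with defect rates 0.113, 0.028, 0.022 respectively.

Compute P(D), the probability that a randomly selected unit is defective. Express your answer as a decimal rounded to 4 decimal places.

P(D|A) = 0.26·0.102 + 0.65·0.19 + 0.09·0.208 = 0.02652 + 0.1235 + 0.01872 = 0.16874
P(D|B) = 0.1·0.013 + 0.39·0.099 + 0.51·0.192 = 0.0013 + 0.03861 + 0.09792 = 0.13783
P(D|C) = 0.22·0.113 + 0.52·0.028 + 0.26·0.022 = 0.02486 + 0.01456 + 0.00572 = 0.04514
By total probability over the outer partition,
P(D) = 0.27·0.16874 + 0.3·0.13783 + 0.43·0.04514
      = 0.0455598 + 0.041349 + 0.0194102 = 0.106319

P(D) ≈ 0.1063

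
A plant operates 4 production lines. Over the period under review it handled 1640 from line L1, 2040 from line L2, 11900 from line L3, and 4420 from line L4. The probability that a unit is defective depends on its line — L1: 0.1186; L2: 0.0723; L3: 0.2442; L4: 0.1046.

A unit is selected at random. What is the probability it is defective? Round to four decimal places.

Total: 1640 + 2040 + 11900 + 4420 = 20000.
P(L1) = 1640/20000 = 0.082. P(L2) = 2040/20000 = 0.102. P(L3) = 11900/20000 = 0.595. P(L4) = 4420/20000 = 0.221.
P(D) = P(D|L1)·P(L1) + P(D|L2)·P(L2) + P(D|L3)·P(L3) + P(D|L4)·P(L4)
      = 0.1186·0.082 + 0.0723·0.102 + 0.2442·0.595 + 0.1046·0.221
      = 0.0097252 + 0.0073746 + 0.145299 + 0.0231166 = 0.1855154

P(D) ≈ 0.1855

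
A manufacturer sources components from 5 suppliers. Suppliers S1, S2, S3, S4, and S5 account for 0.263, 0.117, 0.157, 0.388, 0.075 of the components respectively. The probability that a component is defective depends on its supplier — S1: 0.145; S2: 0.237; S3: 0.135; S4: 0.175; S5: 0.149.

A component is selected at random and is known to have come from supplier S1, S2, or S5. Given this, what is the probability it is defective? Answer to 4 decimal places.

Let S = {S1, S2, S5}.
P(S) = 0.263 + 0.117 + 0.075 = 0.455.
P(D ∩ S) = 0.145·0.263 + 0.237·0.117 + 0.149·0.075 = 0.038135 + 0.027729 + 0.011175 = 0.077039.
P(D | S) = 0.077039 / 0.455 = 0.169316…

0.1693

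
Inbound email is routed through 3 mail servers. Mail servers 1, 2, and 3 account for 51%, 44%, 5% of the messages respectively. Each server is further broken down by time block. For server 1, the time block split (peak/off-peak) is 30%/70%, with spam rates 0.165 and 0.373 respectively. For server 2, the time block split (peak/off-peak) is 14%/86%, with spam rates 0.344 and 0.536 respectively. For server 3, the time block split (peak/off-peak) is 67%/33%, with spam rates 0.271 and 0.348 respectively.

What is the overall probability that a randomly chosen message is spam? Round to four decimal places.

P(S|1) = 0.3·0.165 + 0.7·0.373 = 0.0495 + 0.2611 = 0.3106
P(S|2) = 0.14·0.344 + 0.86·0.536 = 0.04816 + 0.46096 = 0.50912
P(S|3) = 0.67·0.271 + 0.33·0.348 = 0.18157 + 0.11484 = 0.29641
Then overall,
P(S) = 0.51·0.3106 + 0.44·0.50912 + 0.05·0.29641
      = 0.158406 + 0.2240128 + 0.0148205 = 0.3972393

P(S) ≈ 0.3972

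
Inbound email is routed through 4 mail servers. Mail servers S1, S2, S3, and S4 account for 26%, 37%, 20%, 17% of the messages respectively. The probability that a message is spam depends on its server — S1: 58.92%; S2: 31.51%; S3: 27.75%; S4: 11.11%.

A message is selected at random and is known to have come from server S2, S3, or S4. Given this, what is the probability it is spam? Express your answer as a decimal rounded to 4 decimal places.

P(S|J) ≈ 0.2581

Let J = {S2, S3, S4}.
P(J) = 0.37 + 0.2 + 0.17 = 0.74.
P(S ∩ J) = 0.3151·0.37 + 0.2775·0.2 + 0.1111·0.17 = 0.116587 + 0.0555 + 0.018887 = 0.190974.
P(S | J) = 0.190974 / 0.74 = 0.258073…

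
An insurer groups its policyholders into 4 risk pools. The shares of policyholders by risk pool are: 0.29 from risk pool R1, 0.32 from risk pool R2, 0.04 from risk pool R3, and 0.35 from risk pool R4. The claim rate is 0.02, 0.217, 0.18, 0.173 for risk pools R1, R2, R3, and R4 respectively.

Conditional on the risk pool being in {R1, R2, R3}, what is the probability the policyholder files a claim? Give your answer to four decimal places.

P(C|S) ≈ 0.1268

Let S = {R1, R2, R3}.
P(S) = 0.29 + 0.32 + 0.04 = 0.65.
P(C ∩ S) = 0.02·0.29 + 0.217·0.32 + 0.18·0.04 = 0.0058 + 0.06944 + 0.0072 = 0.08244.
P(C | S) = 0.08244 / 0.65 = 0.126831…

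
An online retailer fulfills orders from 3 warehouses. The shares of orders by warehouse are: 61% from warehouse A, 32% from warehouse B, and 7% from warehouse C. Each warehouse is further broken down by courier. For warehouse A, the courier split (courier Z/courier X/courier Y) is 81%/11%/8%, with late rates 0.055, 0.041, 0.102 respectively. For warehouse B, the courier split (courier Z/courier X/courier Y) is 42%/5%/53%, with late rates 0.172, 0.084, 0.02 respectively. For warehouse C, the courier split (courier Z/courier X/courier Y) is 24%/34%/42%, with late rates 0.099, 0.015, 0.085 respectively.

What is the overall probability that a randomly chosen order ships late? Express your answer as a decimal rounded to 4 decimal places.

P(L|A) = 0.81·0.055 + 0.11·0.041 + 0.08·0.102 = 0.04455 + 0.00451 + 0.00816 = 0.05722
P(L|B) = 0.42·0.172 + 0.05·0.084 + 0.53·0.02 = 0.07224 + 0.0042 + 0.0106 = 0.08704
P(L|C) = 0.24·0.099 + 0.34·0.015 + 0.42·0.085 = 0.02376 + 0.0051 + 0.0357 = 0.06456
Then overall,
P(L) = 0.61·0.05722 + 0.32·0.08704 + 0.07·0.06456
      = 0.0349042 + 0.0278528 + 0.0045192 = 0.0672762

P(L) ≈ 0.0673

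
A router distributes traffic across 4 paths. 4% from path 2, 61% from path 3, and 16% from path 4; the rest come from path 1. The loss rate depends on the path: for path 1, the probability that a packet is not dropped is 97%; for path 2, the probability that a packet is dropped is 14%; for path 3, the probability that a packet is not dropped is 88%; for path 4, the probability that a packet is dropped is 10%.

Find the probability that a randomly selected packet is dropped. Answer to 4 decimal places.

0.1005

P(1) = 1 − (0.04 + 0.61 + 0.16) = 0.19.
P(L|1) = 1 − 0.97 = 0.03.
P(L|3) = 1 − 0.88 = 0.12.
P(L) = P(L|1)·P(1) + P(L|2)·P(2) + P(L|3)·P(3) + P(L|4)·P(4)
      = 0.03·0.19 + 0.14·0.04 + 0.12·0.61 + 0.1·0.16
      = 0.0057 + 0.0056 + 0.0732 + 0.016 = 0.1005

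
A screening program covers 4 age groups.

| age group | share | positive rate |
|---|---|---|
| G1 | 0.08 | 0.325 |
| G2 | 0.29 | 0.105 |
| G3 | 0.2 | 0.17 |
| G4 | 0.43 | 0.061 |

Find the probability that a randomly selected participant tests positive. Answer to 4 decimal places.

P(T) = P(T|G1)·P(G1) + P(T|G2)·P(G2) + P(T|G3)·P(G3) + P(T|G4)·P(G4)
      = 0.325·0.08 + 0.105·0.29 + 0.17·0.2 + 0.061·0.43
      = 0.026 + 0.03045 + 0.034 + 0.02623 = 0.11668

0.1167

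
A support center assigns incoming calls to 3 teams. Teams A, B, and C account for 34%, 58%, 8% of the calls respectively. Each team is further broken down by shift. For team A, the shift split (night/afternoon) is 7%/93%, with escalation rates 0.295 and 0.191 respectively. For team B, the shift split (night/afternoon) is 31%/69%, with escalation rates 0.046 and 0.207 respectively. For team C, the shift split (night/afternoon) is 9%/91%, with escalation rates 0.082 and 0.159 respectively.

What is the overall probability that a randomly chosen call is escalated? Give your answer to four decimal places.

P(E|A) = 0.07·0.295 + 0.93·0.191 = 0.02065 + 0.17763 = 0.19828
P(E|B) = 0.31·0.046 + 0.69·0.207 = 0.01426 + 0.14283 = 0.15709
P(E|C) = 0.09·0.082 + 0.91·0.159 = 0.00738 + 0.14469 = 0.15207
Then overall,
P(E) = 0.34·0.19828 + 0.58·0.15709 + 0.08·0.15207
      = 0.0674152 + 0.0911122 + 0.0121656 = 0.170693

0.1707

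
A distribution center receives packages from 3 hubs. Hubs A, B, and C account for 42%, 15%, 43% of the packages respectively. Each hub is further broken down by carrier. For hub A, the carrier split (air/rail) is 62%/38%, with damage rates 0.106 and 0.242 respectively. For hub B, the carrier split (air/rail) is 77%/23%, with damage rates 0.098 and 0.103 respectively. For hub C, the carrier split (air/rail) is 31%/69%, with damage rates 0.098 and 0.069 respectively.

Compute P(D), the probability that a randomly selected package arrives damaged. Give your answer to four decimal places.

P(D|A) = 0.62·0.106 + 0.38·0.242 = 0.06572 + 0.09196 = 0.15768
P(D|B) = 0.77·0.098 + 0.23·0.103 = 0.07546 + 0.02369 = 0.09915
P(D|C) = 0.31·0.098 + 0.69·0.069 = 0.03038 + 0.04761 = 0.07799
By total probability over the outer partition,
P(D) = 0.42·0.15768 + 0.15·0.09915 + 0.43·0.07799
      = 0.0662256 + 0.0148725 + 0.0335357 = 0.1146338

0.1146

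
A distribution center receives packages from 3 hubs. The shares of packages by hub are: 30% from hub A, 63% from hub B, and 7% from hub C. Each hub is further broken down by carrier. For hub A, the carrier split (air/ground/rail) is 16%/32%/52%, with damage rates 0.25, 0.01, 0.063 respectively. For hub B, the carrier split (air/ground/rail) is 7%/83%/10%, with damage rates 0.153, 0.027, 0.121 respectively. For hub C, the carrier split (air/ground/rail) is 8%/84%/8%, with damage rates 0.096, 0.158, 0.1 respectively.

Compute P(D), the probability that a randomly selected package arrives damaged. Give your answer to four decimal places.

P(D|A) = 0.16·0.25 + 0.32·0.01 + 0.52·0.063 = 0.04 + 0.0032 + 0.03276 = 0.07596
P(D|B) = 0.07·0.153 + 0.83·0.027 + 0.1·0.121 = 0.01071 + 0.02241 + 0.0121 = 0.04522
P(D|C) = 0.08·0.096 + 0.84·0.158 + 0.08·0.1 = 0.00768 + 0.13272 + 0.008 = 0.1484
By total probability over the outer partition,
P(D) = 0.3·0.07596 + 0.63·0.04522 + 0.07·0.1484
      = 0.022788 + 0.0284886 + 0.010388 = 0.0616646

0.0617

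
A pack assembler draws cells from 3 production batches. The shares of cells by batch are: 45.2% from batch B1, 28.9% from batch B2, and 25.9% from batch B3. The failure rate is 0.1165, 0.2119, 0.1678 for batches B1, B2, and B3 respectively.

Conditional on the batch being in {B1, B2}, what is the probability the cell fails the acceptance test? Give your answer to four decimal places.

P(F|S) ≈ 0.1537

Let S = {B1, B2}.
P(S) = 0.452 + 0.289 = 0.741.
P(F ∩ S) = 0.1165·0.452 + 0.2119·0.289 = 0.052658 + 0.0612391 = 0.1138971.
P(F | S) = 0.1138971 / 0.741 = 0.153707…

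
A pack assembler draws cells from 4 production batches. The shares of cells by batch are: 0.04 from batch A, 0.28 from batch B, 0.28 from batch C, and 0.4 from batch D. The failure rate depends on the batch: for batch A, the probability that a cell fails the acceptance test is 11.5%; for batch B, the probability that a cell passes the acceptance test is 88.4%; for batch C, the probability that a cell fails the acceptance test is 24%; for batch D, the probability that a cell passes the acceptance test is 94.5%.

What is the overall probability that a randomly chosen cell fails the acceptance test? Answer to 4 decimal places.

P(F|B) = 1 − 0.884 = 0.116.
P(F|D) = 1 − 0.945 = 0.055.
P(F) = P(F|A)·P(A) + P(F|B)·P(B) + P(F|C)·P(C) + P(F|D)·P(D)
      = 0.115·0.04 + 0.116·0.28 + 0.24·0.28 + 0.055·0.4
      = 0.0046 + 0.03248 + 0.0672 + 0.022 = 0.12628

P(F) ≈ 0.1263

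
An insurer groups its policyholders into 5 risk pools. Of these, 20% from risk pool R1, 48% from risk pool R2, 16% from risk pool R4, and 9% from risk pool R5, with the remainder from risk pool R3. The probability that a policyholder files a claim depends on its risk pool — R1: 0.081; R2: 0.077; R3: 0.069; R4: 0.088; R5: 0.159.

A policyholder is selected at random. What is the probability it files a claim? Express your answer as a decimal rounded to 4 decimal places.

P(R3) = 1 − (0.2 + 0.48 + 0.16 + 0.09) = 0.07.
Summing over the partition,
P(C) = P(C|R1)·P(R1) + P(C|R2)·P(R2) + P(C|R3)·P(R3) + P(C|R4)·P(R4) + P(C|R5)·P(R5)
      = 0.081·0.2 + 0.077·0.48 + 0.069·0.07 + 0.088·0.16 + 0.159·0.09
      = 0.0162 + 0.03696 + 0.00483 + 0.01408 + 0.01431 = 0.08638

P(C) ≈ 0.0864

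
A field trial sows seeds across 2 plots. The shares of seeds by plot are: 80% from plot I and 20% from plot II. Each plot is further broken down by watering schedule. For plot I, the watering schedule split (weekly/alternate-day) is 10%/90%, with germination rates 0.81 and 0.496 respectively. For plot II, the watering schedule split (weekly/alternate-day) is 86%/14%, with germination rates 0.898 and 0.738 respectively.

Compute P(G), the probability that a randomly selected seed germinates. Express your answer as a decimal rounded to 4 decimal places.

P(G|I) = 0.1·0.81 + 0.9·0.496 = 0.081 + 0.4464 = 0.5274
P(G|II) = 0.86·0.898 + 0.14·0.738 = 0.77228 + 0.10332 = 0.8756
Then overall,
P(G) = 0.8·0.5274 + 0.2·0.8756
      = 0.42192 + 0.17512 = 0.59704

0.5970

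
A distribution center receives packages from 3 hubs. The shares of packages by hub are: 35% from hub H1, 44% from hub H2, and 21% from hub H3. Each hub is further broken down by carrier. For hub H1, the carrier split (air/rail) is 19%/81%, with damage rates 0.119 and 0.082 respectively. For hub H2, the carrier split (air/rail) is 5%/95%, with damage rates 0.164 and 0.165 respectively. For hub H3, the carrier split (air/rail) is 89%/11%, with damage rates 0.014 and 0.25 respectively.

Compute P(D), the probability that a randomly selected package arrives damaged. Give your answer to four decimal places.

0.1121

P(D|H1) = 0.19·0.119 + 0.81·0.082 = 0.02261 + 0.06642 = 0.08903
P(D|H2) = 0.05·0.164 + 0.95·0.165 = 0.0082 + 0.15675 = 0.16495
P(D|H3) = 0.89·0.014 + 0.11·0.25 = 0.01246 + 0.0275 = 0.03996
Then overall,
P(D) = 0.35·0.08903 + 0.44·0.16495 + 0.21·0.03996
      = 0.0311605 + 0.072578 + 0.0083916 = 0.1121301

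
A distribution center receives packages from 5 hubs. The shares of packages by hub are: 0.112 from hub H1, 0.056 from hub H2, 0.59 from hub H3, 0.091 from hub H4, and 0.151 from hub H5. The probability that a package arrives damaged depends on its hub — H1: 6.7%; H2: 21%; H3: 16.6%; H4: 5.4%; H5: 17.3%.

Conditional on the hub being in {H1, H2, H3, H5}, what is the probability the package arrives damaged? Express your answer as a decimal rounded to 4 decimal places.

0.1577

Let S = {H1, H2, H3, H5}.
P(S) = 0.112 + 0.056 + 0.59 + 0.151 = 0.909.
P(D ∩ S) = 0.067·0.112 + 0.21·0.056 + 0.166·0.59 + 0.173·0.151 = 0.007504 + 0.01176 + 0.09794 + 0.026123 = 0.143327.
P(D | S) = 0.143327 / 0.909 = 0.157675…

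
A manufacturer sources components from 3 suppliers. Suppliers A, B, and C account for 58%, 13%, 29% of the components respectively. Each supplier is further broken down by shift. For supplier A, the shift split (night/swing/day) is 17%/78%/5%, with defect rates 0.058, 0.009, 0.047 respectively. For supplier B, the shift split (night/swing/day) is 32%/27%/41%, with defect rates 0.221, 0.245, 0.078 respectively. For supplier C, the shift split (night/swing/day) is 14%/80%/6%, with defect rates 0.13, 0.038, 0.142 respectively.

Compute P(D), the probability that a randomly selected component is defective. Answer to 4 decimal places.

P(D) ≈ 0.0497

P(D|A) = 0.17·0.058 + 0.78·0.009 + 0.05·0.047 = 0.00986 + 0.00702 + 0.00235 = 0.01923
P(D|B) = 0.32·0.221 + 0.27·0.245 + 0.41·0.078 = 0.07072 + 0.06615 + 0.03198 = 0.16885
P(D|C) = 0.14·0.13 + 0.8·0.038 + 0.06·0.142 = 0.0182 + 0.0304 + 0.00852 = 0.05712
Then overall,
P(D) = 0.58·0.01923 + 0.13·0.16885 + 0.29·0.05712
      = 0.0111534 + 0.0219505 + 0.0165648 = 0.0496687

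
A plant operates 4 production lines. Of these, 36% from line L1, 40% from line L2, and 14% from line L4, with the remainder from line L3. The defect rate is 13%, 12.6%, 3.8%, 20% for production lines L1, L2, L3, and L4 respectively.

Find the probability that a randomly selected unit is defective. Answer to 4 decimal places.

P(D) ≈ 0.1290

P(L3) = 1 − (0.36 + 0.4 + 0.14) = 0.1.
P(D) = P(D|L1)·P(L1) + P(D|L2)·P(L2) + P(D|L3)·P(L3) + P(D|L4)·P(L4)
      = 0.13·0.36 + 0.126·0.4 + 0.038·0.1 + 0.2·0.14
      = 0.0468 + 0.0504 + 0.0038 + 0.028 = 0.129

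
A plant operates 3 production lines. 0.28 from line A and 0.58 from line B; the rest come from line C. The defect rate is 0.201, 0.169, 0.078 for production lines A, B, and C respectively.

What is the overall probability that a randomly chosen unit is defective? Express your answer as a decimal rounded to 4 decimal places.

P(C) = 1 − (0.28 + 0.58) = 0.14.
P(D) = P(D|A)·P(A) + P(D|B)·P(B) + P(D|C)·P(C)
      = 0.201·0.28 + 0.169·0.58 + 0.078·0.14
      = 0.05628 + 0.09802 + 0.01092 = 0.16522

0.1652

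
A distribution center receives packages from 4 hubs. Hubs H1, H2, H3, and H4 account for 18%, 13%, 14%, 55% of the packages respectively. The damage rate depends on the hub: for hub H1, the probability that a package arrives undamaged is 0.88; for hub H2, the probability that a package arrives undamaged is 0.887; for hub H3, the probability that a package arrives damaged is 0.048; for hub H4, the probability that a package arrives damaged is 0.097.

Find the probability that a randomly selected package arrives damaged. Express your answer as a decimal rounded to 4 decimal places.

P(D) ≈ 0.0964

P(D|H1) = 1 − 0.88 = 0.12.
P(D|H2) = 1 − 0.887 = 0.113.
P(D) = P(D|H1)·P(H1) + P(D|H2)·P(H2) + P(D|H3)·P(H3) + P(D|H4)·P(H4)
      = 0.12·0.18 + 0.113·0.13 + 0.048·0.14 + 0.097·0.55
      = 0.0216 + 0.01469 + 0.00672 + 0.05335 = 0.09636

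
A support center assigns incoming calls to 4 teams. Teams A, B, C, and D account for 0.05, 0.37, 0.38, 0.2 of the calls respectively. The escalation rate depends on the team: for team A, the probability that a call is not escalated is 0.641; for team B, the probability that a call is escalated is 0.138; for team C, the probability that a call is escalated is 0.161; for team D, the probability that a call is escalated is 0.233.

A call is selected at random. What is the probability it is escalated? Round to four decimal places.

P(E) ≈ 0.1768

P(E|A) = 1 − 0.641 = 0.359.
Using total probability over the partition,
P(E) = P(E|A)·P(A) + P(E|B)·P(B) + P(E|C)·P(C) + P(E|D)·P(D)
      = 0.359·0.05 + 0.138·0.37 + 0.161·0.38 + 0.233·0.2
      = 0.01795 + 0.05106 + 0.06118 + 0.0466 = 0.17679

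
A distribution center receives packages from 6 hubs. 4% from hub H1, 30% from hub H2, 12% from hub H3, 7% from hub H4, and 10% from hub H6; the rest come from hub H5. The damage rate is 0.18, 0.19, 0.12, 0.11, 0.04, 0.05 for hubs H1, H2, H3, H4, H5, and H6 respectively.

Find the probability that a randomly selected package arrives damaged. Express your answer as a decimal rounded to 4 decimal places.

P(D) ≈ 0.1061

P(H5) = 1 − (0.04 + 0.3 + 0.12 + 0.07 + 0.1) = 0.37.
Using total probability over the partition,
P(D) = P(D|H1)·P(H1) + P(D|H2)·P(H2) + P(D|H3)·P(H3) + P(D|H4)·P(H4) + P(D|H5)·P(H5) + P(D|H6)·P(H6)
      = 0.18·0.04 + 0.19·0.3 + 0.12·0.12 + 0.11·0.07 + 0.04·0.37 + 0.05·0.1
      = 0.0072 + 0.057 + 0.0144 + 0.0077 + 0.0148 + 0.005 = 0.1061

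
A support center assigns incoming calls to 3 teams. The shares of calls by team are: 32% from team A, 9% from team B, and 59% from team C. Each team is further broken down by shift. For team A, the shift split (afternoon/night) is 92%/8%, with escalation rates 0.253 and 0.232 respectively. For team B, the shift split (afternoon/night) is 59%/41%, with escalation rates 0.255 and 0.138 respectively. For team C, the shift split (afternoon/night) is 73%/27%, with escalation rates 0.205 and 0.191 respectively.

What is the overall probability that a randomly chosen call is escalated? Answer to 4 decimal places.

P(E|A) = 0.92·0.253 + 0.08·0.232 = 0.23276 + 0.01856 = 0.25132
P(E|B) = 0.59·0.255 + 0.41·0.138 = 0.15045 + 0.05658 = 0.20703
P(E|C) = 0.73·0.205 + 0.27·0.191 = 0.14965 + 0.05157 = 0.20122
Then overall,
P(E) = 0.32·0.25132 + 0.09·0.20703 + 0.59·0.20122
      = 0.0804224 + 0.0186327 + 0.1187198 = 0.2177749

0.2178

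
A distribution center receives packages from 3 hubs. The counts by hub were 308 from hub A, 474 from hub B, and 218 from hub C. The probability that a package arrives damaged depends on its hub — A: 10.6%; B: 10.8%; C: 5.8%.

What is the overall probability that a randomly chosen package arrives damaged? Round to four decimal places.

0.0965

Total: 308 + 474 + 218 = 1000.
P(A) = 308/1000 = 0.308. P(B) = 474/1000 = 0.474. P(C) = 218/1000 = 0.218.
P(D) = P(D|A)·P(A) + P(D|B)·P(B) + P(D|C)·P(C)
      = 0.106·0.308 + 0.108·0.474 + 0.058·0.218
      = 0.032648 + 0.051192 + 0.012644 = 0.096484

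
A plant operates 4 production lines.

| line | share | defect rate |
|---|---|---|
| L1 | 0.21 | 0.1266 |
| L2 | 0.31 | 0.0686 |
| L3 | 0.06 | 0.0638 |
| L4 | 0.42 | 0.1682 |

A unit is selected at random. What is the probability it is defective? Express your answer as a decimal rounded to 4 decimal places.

P(D) = P(D|L1)·P(L1) + P(D|L2)·P(L2) + P(D|L3)·P(L3) + P(D|L4)·P(L4)
      = 0.1266·0.21 + 0.0686·0.31 + 0.0638·0.06 + 0.1682·0.42
      = 0.026586 + 0.021266 + 0.003828 + 0.070644 = 0.122324

0.1223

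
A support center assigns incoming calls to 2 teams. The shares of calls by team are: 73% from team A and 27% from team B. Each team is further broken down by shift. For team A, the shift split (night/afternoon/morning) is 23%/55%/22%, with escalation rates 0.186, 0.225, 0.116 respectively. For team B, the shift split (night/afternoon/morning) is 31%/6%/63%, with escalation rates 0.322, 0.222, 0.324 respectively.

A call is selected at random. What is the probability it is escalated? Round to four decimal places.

P(E|A) = 0.23·0.186 + 0.55·0.225 + 0.22·0.116 = 0.04278 + 0.12375 + 0.02552 = 0.19205
P(E|B) = 0.31·0.322 + 0.06·0.222 + 0.63·0.324 = 0.09982 + 0.01332 + 0.20412 = 0.31726
Then overall,
P(E) = 0.73·0.19205 + 0.27·0.31726
      = 0.1401965 + 0.0856602 = 0.2258567

0.2259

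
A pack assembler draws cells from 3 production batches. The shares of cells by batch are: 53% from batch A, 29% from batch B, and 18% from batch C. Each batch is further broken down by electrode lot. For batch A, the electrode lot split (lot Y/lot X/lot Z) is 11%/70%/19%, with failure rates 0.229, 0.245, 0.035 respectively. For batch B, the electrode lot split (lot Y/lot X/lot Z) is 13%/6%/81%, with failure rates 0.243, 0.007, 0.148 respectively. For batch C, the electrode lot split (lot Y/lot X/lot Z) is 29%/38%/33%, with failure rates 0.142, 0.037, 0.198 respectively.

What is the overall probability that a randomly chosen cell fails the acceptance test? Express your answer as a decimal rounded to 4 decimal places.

0.1735

P(F|A) = 0.11·0.229 + 0.7·0.245 + 0.19·0.035 = 0.02519 + 0.1715 + 0.00665 = 0.20334
P(F|B) = 0.13·0.243 + 0.06·0.007 + 0.81·0.148 = 0.03159 + 0.00042 + 0.11988 = 0.15189
P(F|C) = 0.29·0.142 + 0.38·0.037 + 0.33·0.198 = 0.04118 + 0.01406 + 0.06534 = 0.12058
Then overall,
P(F) = 0.53·0.20334 + 0.29·0.15189 + 0.18·0.12058
      = 0.1077702 + 0.0440481 + 0.0217044 = 0.1735227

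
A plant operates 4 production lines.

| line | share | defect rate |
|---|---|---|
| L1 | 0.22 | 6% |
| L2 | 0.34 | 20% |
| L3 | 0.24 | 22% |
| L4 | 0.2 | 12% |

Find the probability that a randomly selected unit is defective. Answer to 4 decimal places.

P(D) = P(D|L1)·P(L1) + P(D|L2)·P(L2) + P(D|L3)·P(L3) + P(D|L4)·P(L4)
      = 0.06·0.22 + 0.2·0.34 + 0.22·0.24 + 0.12·0.2
      = 0.0132 + 0.068 + 0.0528 + 0.024 = 0.158

P(D) ≈ 0.1580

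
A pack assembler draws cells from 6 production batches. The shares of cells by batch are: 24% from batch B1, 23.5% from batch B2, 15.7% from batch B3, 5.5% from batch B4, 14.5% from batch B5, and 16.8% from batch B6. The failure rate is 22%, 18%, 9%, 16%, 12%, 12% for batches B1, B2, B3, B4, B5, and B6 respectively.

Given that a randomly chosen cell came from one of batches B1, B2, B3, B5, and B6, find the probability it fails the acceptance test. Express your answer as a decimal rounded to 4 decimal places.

Let S = {B1, B2, B3, B5, B6}.
P(S) = 0.24 + 0.235 + 0.157 + 0.145 + 0.168 = 0.945.
P(F ∩ S) = 0.22·0.24 + 0.18·0.235 + 0.09·0.157 + 0.12·0.145 + 0.12·0.168 = 0.0528 + 0.0423 + 0.01413 + 0.0174 + 0.02016 = 0.14679.
P(F | S) = 0.14679 / 0.945 = 0.155333…

P(F|S) ≈ 0.1553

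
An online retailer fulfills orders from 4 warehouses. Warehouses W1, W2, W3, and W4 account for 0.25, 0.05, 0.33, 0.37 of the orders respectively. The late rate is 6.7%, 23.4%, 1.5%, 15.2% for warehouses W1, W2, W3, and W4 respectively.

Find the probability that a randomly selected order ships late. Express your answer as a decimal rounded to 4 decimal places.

By the law of total probability,
P(L) = P(L|W1)·P(W1) + P(L|W2)·P(W2) + P(L|W3)·P(W3) + P(L|W4)·P(W4)
      = 0.067·0.25 + 0.234·0.05 + 0.015·0.33 + 0.152·0.37
      = 0.01675 + 0.0117 + 0.00495 + 0.05624 = 0.08964

0.0896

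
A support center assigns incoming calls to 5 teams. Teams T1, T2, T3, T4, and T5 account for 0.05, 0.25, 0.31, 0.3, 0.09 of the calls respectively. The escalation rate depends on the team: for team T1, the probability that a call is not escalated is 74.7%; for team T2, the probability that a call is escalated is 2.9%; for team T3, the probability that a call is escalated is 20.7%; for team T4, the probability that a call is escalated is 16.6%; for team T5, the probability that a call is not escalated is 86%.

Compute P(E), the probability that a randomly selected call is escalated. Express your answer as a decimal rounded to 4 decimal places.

0.1465

P(E|T1) = 1 − 0.747 = 0.253.
P(E|T5) = 1 − 0.86 = 0.14.
Using total probability over the partition,
P(E) = P(E|T1)·P(T1) + P(E|T2)·P(T2) + P(E|T3)·P(T3) + P(E|T4)·P(T4) + P(E|T5)·P(T5)
      = 0.253·0.05 + 0.029·0.25 + 0.207·0.31 + 0.166·0.3 + 0.14·0.09
      = 0.01265 + 0.00725 + 0.06417 + 0.0498 + 0.0126 = 0.14647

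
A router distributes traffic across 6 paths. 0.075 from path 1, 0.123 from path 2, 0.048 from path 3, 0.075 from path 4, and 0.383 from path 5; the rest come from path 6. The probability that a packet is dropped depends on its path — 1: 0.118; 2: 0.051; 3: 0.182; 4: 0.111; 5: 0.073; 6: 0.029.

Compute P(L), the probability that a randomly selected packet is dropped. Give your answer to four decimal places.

P(6) = 1 − (0.075 + 0.123 + 0.048 + 0.075 + 0.383) = 0.296.
By the law of total probability,
P(L) = P(L|1)·P(1) + P(L|2)·P(2) + P(L|3)·P(3) + P(L|4)·P(4) + P(L|5)·P(5) + P(L|6)·P(6)
      = 0.118·0.075 + 0.051·0.123 + 0.182·0.048 + 0.111·0.075 + 0.073·0.383 + 0.029·0.296
      = 0.00885 + 0.006273 + 0.008736 + 0.008325 + 0.027959 + 0.008584 = 0.068727

0.0687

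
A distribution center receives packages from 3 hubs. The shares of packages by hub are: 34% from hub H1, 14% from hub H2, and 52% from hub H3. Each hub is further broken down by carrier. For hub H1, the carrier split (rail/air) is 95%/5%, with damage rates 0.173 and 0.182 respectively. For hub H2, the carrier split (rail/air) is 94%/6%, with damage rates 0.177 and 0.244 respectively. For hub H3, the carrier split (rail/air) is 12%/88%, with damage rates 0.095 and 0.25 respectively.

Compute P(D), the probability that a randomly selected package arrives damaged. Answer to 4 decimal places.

P(D) ≈ 0.2046

P(D|H1) = 0.95·0.173 + 0.05·0.182 = 0.16435 + 0.0091 = 0.17345
P(D|H2) = 0.94·0.177 + 0.06·0.244 = 0.16638 + 0.01464 = 0.18102
P(D|H3) = 0.12·0.095 + 0.88·0.25 = 0.0114 + 0.22 = 0.2314
Then overall,
P(D) = 0.34·0.17345 + 0.14·0.18102 + 0.52·0.2314
      = 0.058973 + 0.0253428 + 0.120328 = 0.2046438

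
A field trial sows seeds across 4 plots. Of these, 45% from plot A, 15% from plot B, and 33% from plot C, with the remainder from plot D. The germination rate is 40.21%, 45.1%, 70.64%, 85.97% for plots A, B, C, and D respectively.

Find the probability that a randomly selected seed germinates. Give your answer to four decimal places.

P(D) = 1 − (0.45 + 0.15 + 0.33) = 0.07.
By the law of total probability,
P(G) = P(G|A)·P(A) + P(G|B)·P(B) + P(G|C)·P(C) + P(G|D)·P(D)
      = 0.4021·0.45 + 0.451·0.15 + 0.7064·0.33 + 0.8597·0.07
      = 0.180945 + 0.06765 + 0.233112 + 0.060179 = 0.541886

0.5419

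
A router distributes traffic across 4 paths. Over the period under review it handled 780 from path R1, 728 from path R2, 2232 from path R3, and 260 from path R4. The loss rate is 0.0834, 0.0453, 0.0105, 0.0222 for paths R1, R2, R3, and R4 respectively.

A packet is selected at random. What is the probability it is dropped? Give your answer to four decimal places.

Total: 780 + 728 + 2232 + 260 = 4000.
P(R1) = 780/4000 = 0.195. P(R2) = 728/4000 = 0.182. P(R3) = 2232/4000 = 0.558. P(R4) = 260/4000 = 0.065.
P(L) = P(L|R1)·P(R1) + P(L|R2)·P(R2) + P(L|R3)·P(R3) + P(L|R4)·P(R4)
      = 0.0834·0.195 + 0.0453·0.182 + 0.0105·0.558 + 0.0222·0.065
      = 0.016263 + 0.0082446 + 0.005859 + 0.001443 = 0.0318096

P(L) ≈ 0.0318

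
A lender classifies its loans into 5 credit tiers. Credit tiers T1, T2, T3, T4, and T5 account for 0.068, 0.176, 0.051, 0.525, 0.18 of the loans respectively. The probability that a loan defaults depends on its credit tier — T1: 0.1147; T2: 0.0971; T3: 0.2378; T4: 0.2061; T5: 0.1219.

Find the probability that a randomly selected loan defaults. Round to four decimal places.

By the law of total probability,
P(D) = P(D|T1)·P(T1) + P(D|T2)·P(T2) + P(D|T3)·P(T3) + P(D|T4)·P(T4) + P(D|T5)·P(T5)
      = 0.1147·0.068 + 0.0971·0.176 + 0.2378·0.051 + 0.2061·0.525 + 0.1219·0.18
      = 0.0077996 + 0.0170896 + 0.0121278 + 0.1082025 + 0.021942 = 0.1671615

0.1672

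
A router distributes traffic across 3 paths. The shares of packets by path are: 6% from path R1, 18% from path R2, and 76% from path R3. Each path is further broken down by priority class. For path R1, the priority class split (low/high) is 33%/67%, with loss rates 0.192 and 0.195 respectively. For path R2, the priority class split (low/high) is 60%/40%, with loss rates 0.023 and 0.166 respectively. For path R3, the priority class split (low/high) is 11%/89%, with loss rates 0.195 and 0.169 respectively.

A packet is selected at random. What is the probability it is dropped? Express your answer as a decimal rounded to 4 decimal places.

0.1567

P(L|R1) = 0.33·0.192 + 0.67·0.195 = 0.06336 + 0.13065 = 0.19401
P(L|R2) = 0.6·0.023 + 0.4·0.166 = 0.0138 + 0.0664 = 0.0802
P(L|R3) = 0.11·0.195 + 0.89·0.169 = 0.02145 + 0.15041 = 0.17186
By total probability over the outer partition,
P(L) = 0.06·0.19401 + 0.18·0.0802 + 0.76·0.17186
      = 0.0116406 + 0.014436 + 0.1306136 = 0.1566902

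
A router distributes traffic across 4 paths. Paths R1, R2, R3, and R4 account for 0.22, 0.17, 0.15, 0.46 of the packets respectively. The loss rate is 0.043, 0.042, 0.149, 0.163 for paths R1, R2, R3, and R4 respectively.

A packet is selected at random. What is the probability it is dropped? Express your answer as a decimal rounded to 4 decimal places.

0.1139

P(L) = P(L|R1)·P(R1) + P(L|R2)·P(R2) + P(L|R3)·P(R3) + P(L|R4)·P(R4)
      = 0.043·0.22 + 0.042·0.17 + 0.149·0.15 + 0.163·0.46
      = 0.00946 + 0.00714 + 0.02235 + 0.07498 = 0.11393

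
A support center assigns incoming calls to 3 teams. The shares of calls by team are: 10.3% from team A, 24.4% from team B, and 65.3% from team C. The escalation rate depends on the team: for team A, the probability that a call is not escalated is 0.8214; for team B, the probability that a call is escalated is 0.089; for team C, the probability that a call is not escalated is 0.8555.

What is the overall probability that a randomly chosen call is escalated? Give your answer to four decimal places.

0.1345

P(E|A) = 1 − 0.8214 = 0.1786.
P(E|C) = 1 − 0.8555 = 0.1445.
Using total probability over the partition,
P(E) = P(E|A)·P(A) + P(E|B)·P(B) + P(E|C)·P(C)
      = 0.1786·0.103 + 0.089·0.244 + 0.1445·0.653
      = 0.0183958 + 0.021716 + 0.0943585 = 0.1344703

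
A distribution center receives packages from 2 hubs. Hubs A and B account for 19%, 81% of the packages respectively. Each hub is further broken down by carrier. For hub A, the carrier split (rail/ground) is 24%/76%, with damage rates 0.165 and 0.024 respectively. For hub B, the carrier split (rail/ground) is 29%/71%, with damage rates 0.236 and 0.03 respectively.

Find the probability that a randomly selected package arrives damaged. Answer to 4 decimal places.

P(D) ≈ 0.0837

P(D|A) = 0.24·0.165 + 0.76·0.024 = 0.0396 + 0.01824 = 0.05784
P(D|B) = 0.29·0.236 + 0.71·0.03 = 0.06844 + 0.0213 = 0.08974
By total probability over the outer partition,
P(D) = 0.19·0.05784 + 0.81·0.08974
      = 0.0109896 + 0.0726894 = 0.083679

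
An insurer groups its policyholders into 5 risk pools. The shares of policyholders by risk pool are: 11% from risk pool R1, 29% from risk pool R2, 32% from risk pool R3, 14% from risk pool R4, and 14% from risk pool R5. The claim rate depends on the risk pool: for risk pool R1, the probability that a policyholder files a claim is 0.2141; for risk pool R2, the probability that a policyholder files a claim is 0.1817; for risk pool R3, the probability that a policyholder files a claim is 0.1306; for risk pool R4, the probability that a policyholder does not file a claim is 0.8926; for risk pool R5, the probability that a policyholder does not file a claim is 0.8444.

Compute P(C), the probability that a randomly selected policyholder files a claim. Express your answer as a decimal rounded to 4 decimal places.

P(C) ≈ 0.1549

P(C|R4) = 1 − 0.8926 = 0.1074.
P(C|R5) = 1 − 0.8444 = 0.1556.
Summing over the partition,
P(C) = P(C|R1)·P(R1) + P(C|R2)·P(R2) + P(C|R3)·P(R3) + P(C|R4)·P(R4) + P(C|R5)·P(R5)
      = 0.2141·0.11 + 0.1817·0.29 + 0.1306·0.32 + 0.1074·0.14 + 0.1556·0.14
      = 0.023551 + 0.052693 + 0.041792 + 0.015036 + 0.021784 = 0.154856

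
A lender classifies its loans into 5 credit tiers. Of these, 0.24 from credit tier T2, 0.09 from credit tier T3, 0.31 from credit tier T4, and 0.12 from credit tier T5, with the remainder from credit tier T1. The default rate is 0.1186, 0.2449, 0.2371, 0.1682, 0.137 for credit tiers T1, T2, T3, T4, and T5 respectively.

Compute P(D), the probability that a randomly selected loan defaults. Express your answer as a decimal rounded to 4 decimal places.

P(D) ≈ 0.1772

P(T1) = 1 − (0.24 + 0.09 + 0.31 + 0.12) = 0.24.
By the law of total probability,
P(D) = P(D|T1)·P(T1) + P(D|T2)·P(T2) + P(D|T3)·P(T3) + P(D|T4)·P(T4) + P(D|T5)·P(T5)
      = 0.1186·0.24 + 0.2449·0.24 + 0.2371·0.09 + 0.1682·0.31 + 0.137·0.12
      = 0.028464 + 0.058776 + 0.021339 + 0.052142 + 0.01644 = 0.177161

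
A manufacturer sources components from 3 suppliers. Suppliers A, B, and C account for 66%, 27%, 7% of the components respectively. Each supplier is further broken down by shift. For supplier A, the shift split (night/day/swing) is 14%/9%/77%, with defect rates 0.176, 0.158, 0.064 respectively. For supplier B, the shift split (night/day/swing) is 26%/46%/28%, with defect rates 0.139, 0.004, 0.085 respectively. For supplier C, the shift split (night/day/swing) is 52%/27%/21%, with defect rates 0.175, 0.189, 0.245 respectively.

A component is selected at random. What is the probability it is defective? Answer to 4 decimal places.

P(D|A) = 0.14·0.176 + 0.09·0.158 + 0.77·0.064 = 0.02464 + 0.01422 + 0.04928 = 0.08814
P(D|B) = 0.26·0.139 + 0.46·0.004 + 0.28·0.085 = 0.03614 + 0.00184 + 0.0238 = 0.06178
P(D|C) = 0.52·0.175 + 0.27·0.189 + 0.21·0.245 = 0.091 + 0.05103 + 0.05145 = 0.19348
By total probability over the outer partition,
P(D) = 0.66·0.08814 + 0.27·0.06178 + 0.07·0.19348
      = 0.0581724 + 0.0166806 + 0.0135436 = 0.0883966

P(D) ≈ 0.0884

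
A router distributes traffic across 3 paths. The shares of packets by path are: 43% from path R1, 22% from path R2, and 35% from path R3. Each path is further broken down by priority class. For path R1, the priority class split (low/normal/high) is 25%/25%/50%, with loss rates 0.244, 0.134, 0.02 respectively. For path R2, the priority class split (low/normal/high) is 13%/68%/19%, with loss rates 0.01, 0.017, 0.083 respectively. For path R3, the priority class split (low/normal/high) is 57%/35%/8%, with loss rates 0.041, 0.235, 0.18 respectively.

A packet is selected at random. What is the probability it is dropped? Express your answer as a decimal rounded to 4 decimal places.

P(L|R1) = 0.25·0.244 + 0.25·0.134 + 0.5·0.02 = 0.061 + 0.0335 + 0.01 = 0.1045
P(L|R2) = 0.13·0.01 + 0.68·0.017 + 0.19·0.083 = 0.0013 + 0.01156 + 0.01577 = 0.02863
P(L|R3) = 0.57·0.041 + 0.35·0.235 + 0.08·0.18 = 0.02337 + 0.08225 + 0.0144 = 0.12002
By total probability over the outer partition,
P(L) = 0.43·0.1045 + 0.22·0.02863 + 0.35·0.12002
      = 0.044935 + 0.0062986 + 0.042007 = 0.0932406

P(L) ≈ 0.0932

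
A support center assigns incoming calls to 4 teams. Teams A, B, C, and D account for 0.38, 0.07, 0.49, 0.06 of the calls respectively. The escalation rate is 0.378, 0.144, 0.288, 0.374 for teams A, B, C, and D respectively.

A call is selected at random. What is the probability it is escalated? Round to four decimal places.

P(E) = P(E|A)·P(A) + P(E|B)·P(B) + P(E|C)·P(C) + P(E|D)·P(D)
      = 0.378·0.38 + 0.144·0.07 + 0.288·0.49 + 0.374·0.06
      = 0.14364 + 0.01008 + 0.14112 + 0.02244 = 0.31728

P(E) ≈ 0.3173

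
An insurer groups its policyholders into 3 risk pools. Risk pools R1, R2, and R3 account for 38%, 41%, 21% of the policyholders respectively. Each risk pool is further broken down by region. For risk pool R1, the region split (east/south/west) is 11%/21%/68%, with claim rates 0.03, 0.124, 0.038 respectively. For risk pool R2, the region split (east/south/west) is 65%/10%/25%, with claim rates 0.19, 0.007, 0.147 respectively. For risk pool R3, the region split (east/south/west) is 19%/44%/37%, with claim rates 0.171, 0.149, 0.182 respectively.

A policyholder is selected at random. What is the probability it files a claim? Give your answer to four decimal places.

P(C|R1) = 0.11·0.03 + 0.21·0.124 + 0.68·0.038 = 0.0033 + 0.02604 + 0.02584 = 0.05518
P(C|R2) = 0.65·0.19 + 0.1·0.007 + 0.25·0.147 = 0.1235 + 0.0007 + 0.03675 = 0.16095
P(C|R3) = 0.19·0.171 + 0.44·0.149 + 0.37·0.182 = 0.03249 + 0.06556 + 0.06734 = 0.16539
By total probability over the outer partition,
P(C) = 0.38·0.05518 + 0.41·0.16095 + 0.21·0.16539
      = 0.0209684 + 0.0659895 + 0.0347319 = 0.1216898

0.1217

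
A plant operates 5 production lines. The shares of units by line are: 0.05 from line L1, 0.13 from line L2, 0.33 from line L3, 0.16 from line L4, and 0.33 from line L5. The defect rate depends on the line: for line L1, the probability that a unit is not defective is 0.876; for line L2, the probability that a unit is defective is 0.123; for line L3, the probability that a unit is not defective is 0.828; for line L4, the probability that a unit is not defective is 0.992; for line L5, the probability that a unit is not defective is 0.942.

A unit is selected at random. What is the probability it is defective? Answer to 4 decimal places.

P(D) ≈ 0.0994

P(D|L1) = 1 − 0.876 = 0.124.
P(D|L3) = 1 − 0.828 = 0.172.
P(D|L4) = 1 − 0.992 = 0.008.
P(D|L5) = 1 − 0.942 = 0.058.
P(D) = P(D|L1)·P(L1) + P(D|L2)·P(L2) + P(D|L3)·P(L3) + P(D|L4)·P(L4) + P(D|L5)·P(L5)
      = 0.124·0.05 + 0.123·0.13 + 0.172·0.33 + 0.008·0.16 + 0.058·0.33
      = 0.0062 + 0.01599 + 0.05676 + 0.00128 + 0.01914 = 0.09937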